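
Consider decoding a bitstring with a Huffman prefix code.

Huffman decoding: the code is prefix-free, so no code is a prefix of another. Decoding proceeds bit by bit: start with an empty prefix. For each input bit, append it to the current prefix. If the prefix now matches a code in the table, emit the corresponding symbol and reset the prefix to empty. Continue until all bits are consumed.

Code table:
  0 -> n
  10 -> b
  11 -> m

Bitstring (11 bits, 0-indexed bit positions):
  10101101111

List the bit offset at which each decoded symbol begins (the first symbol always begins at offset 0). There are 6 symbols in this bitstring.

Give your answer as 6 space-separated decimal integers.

Bit 0: prefix='1' (no match yet)
Bit 1: prefix='10' -> emit 'b', reset
Bit 2: prefix='1' (no match yet)
Bit 3: prefix='10' -> emit 'b', reset
Bit 4: prefix='1' (no match yet)
Bit 5: prefix='11' -> emit 'm', reset
Bit 6: prefix='0' -> emit 'n', reset
Bit 7: prefix='1' (no match yet)
Bit 8: prefix='11' -> emit 'm', reset
Bit 9: prefix='1' (no match yet)
Bit 10: prefix='11' -> emit 'm', reset

Answer: 0 2 4 6 7 9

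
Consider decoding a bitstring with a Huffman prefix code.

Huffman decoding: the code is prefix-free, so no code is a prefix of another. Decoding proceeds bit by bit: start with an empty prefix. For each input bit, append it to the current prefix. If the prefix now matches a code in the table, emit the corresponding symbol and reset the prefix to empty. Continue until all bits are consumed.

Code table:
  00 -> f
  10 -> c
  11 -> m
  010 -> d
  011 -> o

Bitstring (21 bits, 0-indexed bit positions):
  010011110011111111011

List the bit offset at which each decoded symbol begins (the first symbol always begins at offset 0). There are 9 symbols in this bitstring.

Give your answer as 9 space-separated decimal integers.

Bit 0: prefix='0' (no match yet)
Bit 1: prefix='01' (no match yet)
Bit 2: prefix='010' -> emit 'd', reset
Bit 3: prefix='0' (no match yet)
Bit 4: prefix='01' (no match yet)
Bit 5: prefix='011' -> emit 'o', reset
Bit 6: prefix='1' (no match yet)
Bit 7: prefix='11' -> emit 'm', reset
Bit 8: prefix='0' (no match yet)
Bit 9: prefix='00' -> emit 'f', reset
Bit 10: prefix='1' (no match yet)
Bit 11: prefix='11' -> emit 'm', reset
Bit 12: prefix='1' (no match yet)
Bit 13: prefix='11' -> emit 'm', reset
Bit 14: prefix='1' (no match yet)
Bit 15: prefix='11' -> emit 'm', reset
Bit 16: prefix='1' (no match yet)
Bit 17: prefix='11' -> emit 'm', reset
Bit 18: prefix='0' (no match yet)
Bit 19: prefix='01' (no match yet)
Bit 20: prefix='011' -> emit 'o', reset

Answer: 0 3 6 8 10 12 14 16 18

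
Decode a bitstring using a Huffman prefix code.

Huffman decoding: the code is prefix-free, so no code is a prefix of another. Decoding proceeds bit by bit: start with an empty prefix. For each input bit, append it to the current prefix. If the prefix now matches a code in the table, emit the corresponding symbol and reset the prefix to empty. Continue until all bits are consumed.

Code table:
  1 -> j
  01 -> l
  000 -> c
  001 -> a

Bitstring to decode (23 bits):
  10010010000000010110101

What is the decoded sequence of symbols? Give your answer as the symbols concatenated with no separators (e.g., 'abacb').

Answer: jaaccaljll

Derivation:
Bit 0: prefix='1' -> emit 'j', reset
Bit 1: prefix='0' (no match yet)
Bit 2: prefix='00' (no match yet)
Bit 3: prefix='001' -> emit 'a', reset
Bit 4: prefix='0' (no match yet)
Bit 5: prefix='00' (no match yet)
Bit 6: prefix='001' -> emit 'a', reset
Bit 7: prefix='0' (no match yet)
Bit 8: prefix='00' (no match yet)
Bit 9: prefix='000' -> emit 'c', reset
Bit 10: prefix='0' (no match yet)
Bit 11: prefix='00' (no match yet)
Bit 12: prefix='000' -> emit 'c', reset
Bit 13: prefix='0' (no match yet)
Bit 14: prefix='00' (no match yet)
Bit 15: prefix='001' -> emit 'a', reset
Bit 16: prefix='0' (no match yet)
Bit 17: prefix='01' -> emit 'l', reset
Bit 18: prefix='1' -> emit 'j', reset
Bit 19: prefix='0' (no match yet)
Bit 20: prefix='01' -> emit 'l', reset
Bit 21: prefix='0' (no match yet)
Bit 22: prefix='01' -> emit 'l', reset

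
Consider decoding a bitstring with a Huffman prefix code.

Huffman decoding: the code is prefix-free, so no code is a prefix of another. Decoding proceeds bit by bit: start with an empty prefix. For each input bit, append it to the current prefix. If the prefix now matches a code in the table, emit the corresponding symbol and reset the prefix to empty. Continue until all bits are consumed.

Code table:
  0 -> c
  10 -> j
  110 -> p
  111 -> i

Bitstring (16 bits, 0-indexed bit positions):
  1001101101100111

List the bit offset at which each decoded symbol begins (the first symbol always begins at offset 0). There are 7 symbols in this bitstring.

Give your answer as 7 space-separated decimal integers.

Answer: 0 2 3 6 9 12 13

Derivation:
Bit 0: prefix='1' (no match yet)
Bit 1: prefix='10' -> emit 'j', reset
Bit 2: prefix='0' -> emit 'c', reset
Bit 3: prefix='1' (no match yet)
Bit 4: prefix='11' (no match yet)
Bit 5: prefix='110' -> emit 'p', reset
Bit 6: prefix='1' (no match yet)
Bit 7: prefix='11' (no match yet)
Bit 8: prefix='110' -> emit 'p', reset
Bit 9: prefix='1' (no match yet)
Bit 10: prefix='11' (no match yet)
Bit 11: prefix='110' -> emit 'p', reset
Bit 12: prefix='0' -> emit 'c', reset
Bit 13: prefix='1' (no match yet)
Bit 14: prefix='11' (no match yet)
Bit 15: prefix='111' -> emit 'i', reset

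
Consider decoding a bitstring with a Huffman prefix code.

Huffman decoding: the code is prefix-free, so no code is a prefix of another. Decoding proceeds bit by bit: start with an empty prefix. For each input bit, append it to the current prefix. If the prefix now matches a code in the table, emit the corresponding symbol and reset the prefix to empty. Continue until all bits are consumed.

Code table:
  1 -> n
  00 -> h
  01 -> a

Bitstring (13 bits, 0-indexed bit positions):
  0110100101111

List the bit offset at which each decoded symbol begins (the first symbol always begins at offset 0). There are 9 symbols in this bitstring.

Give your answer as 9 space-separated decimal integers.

Answer: 0 2 3 5 7 8 10 11 12

Derivation:
Bit 0: prefix='0' (no match yet)
Bit 1: prefix='01' -> emit 'a', reset
Bit 2: prefix='1' -> emit 'n', reset
Bit 3: prefix='0' (no match yet)
Bit 4: prefix='01' -> emit 'a', reset
Bit 5: prefix='0' (no match yet)
Bit 6: prefix='00' -> emit 'h', reset
Bit 7: prefix='1' -> emit 'n', reset
Bit 8: prefix='0' (no match yet)
Bit 9: prefix='01' -> emit 'a', reset
Bit 10: prefix='1' -> emit 'n', reset
Bit 11: prefix='1' -> emit 'n', reset
Bit 12: prefix='1' -> emit 'n', reset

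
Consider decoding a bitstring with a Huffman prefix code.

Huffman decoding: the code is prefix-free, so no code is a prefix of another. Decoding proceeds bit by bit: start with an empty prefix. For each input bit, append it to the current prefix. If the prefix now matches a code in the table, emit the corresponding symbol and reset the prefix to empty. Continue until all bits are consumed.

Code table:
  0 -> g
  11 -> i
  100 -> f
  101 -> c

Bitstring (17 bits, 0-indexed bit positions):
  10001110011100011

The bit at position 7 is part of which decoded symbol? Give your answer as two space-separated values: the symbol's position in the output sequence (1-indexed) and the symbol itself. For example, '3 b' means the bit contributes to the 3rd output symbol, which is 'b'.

Bit 0: prefix='1' (no match yet)
Bit 1: prefix='10' (no match yet)
Bit 2: prefix='100' -> emit 'f', reset
Bit 3: prefix='0' -> emit 'g', reset
Bit 4: prefix='1' (no match yet)
Bit 5: prefix='11' -> emit 'i', reset
Bit 6: prefix='1' (no match yet)
Bit 7: prefix='10' (no match yet)
Bit 8: prefix='100' -> emit 'f', reset
Bit 9: prefix='1' (no match yet)
Bit 10: prefix='11' -> emit 'i', reset
Bit 11: prefix='1' (no match yet)

Answer: 4 f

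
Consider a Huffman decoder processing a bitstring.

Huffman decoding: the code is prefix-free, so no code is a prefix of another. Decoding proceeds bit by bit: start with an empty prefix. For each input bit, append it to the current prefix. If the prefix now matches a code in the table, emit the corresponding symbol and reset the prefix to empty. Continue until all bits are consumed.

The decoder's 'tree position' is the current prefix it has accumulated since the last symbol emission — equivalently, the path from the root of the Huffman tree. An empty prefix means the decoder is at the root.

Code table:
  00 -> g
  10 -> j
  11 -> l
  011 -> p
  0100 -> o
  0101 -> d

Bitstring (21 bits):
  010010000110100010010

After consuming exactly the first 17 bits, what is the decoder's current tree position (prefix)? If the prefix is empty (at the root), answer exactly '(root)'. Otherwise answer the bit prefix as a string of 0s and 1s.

Bit 0: prefix='0' (no match yet)
Bit 1: prefix='01' (no match yet)
Bit 2: prefix='010' (no match yet)
Bit 3: prefix='0100' -> emit 'o', reset
Bit 4: prefix='1' (no match yet)
Bit 5: prefix='10' -> emit 'j', reset
Bit 6: prefix='0' (no match yet)
Bit 7: prefix='00' -> emit 'g', reset
Bit 8: prefix='0' (no match yet)
Bit 9: prefix='01' (no match yet)
Bit 10: prefix='011' -> emit 'p', reset
Bit 11: prefix='0' (no match yet)
Bit 12: prefix='01' (no match yet)
Bit 13: prefix='010' (no match yet)
Bit 14: prefix='0100' -> emit 'o', reset
Bit 15: prefix='0' (no match yet)
Bit 16: prefix='01' (no match yet)

Answer: 01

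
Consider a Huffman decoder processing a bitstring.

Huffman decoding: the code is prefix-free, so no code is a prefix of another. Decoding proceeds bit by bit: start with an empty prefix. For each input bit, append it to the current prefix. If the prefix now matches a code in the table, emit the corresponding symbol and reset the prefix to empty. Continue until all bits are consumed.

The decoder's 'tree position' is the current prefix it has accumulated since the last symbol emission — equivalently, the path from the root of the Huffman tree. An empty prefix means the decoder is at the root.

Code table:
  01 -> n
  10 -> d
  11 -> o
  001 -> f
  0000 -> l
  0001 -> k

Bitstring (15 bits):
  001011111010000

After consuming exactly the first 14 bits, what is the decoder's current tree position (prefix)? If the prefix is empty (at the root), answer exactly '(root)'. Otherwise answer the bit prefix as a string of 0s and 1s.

Answer: 000

Derivation:
Bit 0: prefix='0' (no match yet)
Bit 1: prefix='00' (no match yet)
Bit 2: prefix='001' -> emit 'f', reset
Bit 3: prefix='0' (no match yet)
Bit 4: prefix='01' -> emit 'n', reset
Bit 5: prefix='1' (no match yet)
Bit 6: prefix='11' -> emit 'o', reset
Bit 7: prefix='1' (no match yet)
Bit 8: prefix='11' -> emit 'o', reset
Bit 9: prefix='0' (no match yet)
Bit 10: prefix='01' -> emit 'n', reset
Bit 11: prefix='0' (no match yet)
Bit 12: prefix='00' (no match yet)
Bit 13: prefix='000' (no match yet)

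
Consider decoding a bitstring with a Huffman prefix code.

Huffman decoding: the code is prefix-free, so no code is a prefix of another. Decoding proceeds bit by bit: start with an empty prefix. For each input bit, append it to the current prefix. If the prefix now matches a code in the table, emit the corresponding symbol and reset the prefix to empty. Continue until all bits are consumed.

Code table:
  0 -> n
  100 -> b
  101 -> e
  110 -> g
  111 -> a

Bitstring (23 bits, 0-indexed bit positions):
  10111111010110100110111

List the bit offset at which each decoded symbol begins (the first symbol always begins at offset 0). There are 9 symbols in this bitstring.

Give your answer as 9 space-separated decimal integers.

Bit 0: prefix='1' (no match yet)
Bit 1: prefix='10' (no match yet)
Bit 2: prefix='101' -> emit 'e', reset
Bit 3: prefix='1' (no match yet)
Bit 4: prefix='11' (no match yet)
Bit 5: prefix='111' -> emit 'a', reset
Bit 6: prefix='1' (no match yet)
Bit 7: prefix='11' (no match yet)
Bit 8: prefix='110' -> emit 'g', reset
Bit 9: prefix='1' (no match yet)
Bit 10: prefix='10' (no match yet)
Bit 11: prefix='101' -> emit 'e', reset
Bit 12: prefix='1' (no match yet)
Bit 13: prefix='10' (no match yet)
Bit 14: prefix='101' -> emit 'e', reset
Bit 15: prefix='0' -> emit 'n', reset
Bit 16: prefix='0' -> emit 'n', reset
Bit 17: prefix='1' (no match yet)
Bit 18: prefix='11' (no match yet)
Bit 19: prefix='110' -> emit 'g', reset
Bit 20: prefix='1' (no match yet)
Bit 21: prefix='11' (no match yet)
Bit 22: prefix='111' -> emit 'a', reset

Answer: 0 3 6 9 12 15 16 17 20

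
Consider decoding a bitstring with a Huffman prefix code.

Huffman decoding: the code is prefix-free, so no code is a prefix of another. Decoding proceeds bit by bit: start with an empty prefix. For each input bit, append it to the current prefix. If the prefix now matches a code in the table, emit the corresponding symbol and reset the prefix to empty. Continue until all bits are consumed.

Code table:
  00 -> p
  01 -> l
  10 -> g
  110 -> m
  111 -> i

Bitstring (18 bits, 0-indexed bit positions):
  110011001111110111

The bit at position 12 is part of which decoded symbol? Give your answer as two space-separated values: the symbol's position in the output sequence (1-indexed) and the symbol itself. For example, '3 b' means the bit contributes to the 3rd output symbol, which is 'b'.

Bit 0: prefix='1' (no match yet)
Bit 1: prefix='11' (no match yet)
Bit 2: prefix='110' -> emit 'm', reset
Bit 3: prefix='0' (no match yet)
Bit 4: prefix='01' -> emit 'l', reset
Bit 5: prefix='1' (no match yet)
Bit 6: prefix='10' -> emit 'g', reset
Bit 7: prefix='0' (no match yet)
Bit 8: prefix='01' -> emit 'l', reset
Bit 9: prefix='1' (no match yet)
Bit 10: prefix='11' (no match yet)
Bit 11: prefix='111' -> emit 'i', reset
Bit 12: prefix='1' (no match yet)
Bit 13: prefix='11' (no match yet)
Bit 14: prefix='110' -> emit 'm', reset
Bit 15: prefix='1' (no match yet)
Bit 16: prefix='11' (no match yet)

Answer: 6 m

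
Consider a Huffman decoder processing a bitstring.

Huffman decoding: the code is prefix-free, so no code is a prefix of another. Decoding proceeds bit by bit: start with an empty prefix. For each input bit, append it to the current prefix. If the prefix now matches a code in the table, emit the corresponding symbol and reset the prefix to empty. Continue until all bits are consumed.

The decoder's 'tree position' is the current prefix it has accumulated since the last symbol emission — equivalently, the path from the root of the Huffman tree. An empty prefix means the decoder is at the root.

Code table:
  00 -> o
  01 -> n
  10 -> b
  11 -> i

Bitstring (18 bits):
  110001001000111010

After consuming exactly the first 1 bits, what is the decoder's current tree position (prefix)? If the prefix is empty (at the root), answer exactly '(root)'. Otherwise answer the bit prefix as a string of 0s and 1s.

Answer: 1

Derivation:
Bit 0: prefix='1' (no match yet)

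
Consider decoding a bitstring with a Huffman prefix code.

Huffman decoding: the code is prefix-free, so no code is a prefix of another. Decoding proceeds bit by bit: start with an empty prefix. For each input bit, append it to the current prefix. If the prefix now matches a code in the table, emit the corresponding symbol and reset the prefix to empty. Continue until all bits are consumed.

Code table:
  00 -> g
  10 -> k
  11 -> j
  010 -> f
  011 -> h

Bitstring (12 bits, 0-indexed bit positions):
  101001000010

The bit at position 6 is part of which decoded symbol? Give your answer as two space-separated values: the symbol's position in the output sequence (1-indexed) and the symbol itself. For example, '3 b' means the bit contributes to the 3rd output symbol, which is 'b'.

Answer: 3 f

Derivation:
Bit 0: prefix='1' (no match yet)
Bit 1: prefix='10' -> emit 'k', reset
Bit 2: prefix='1' (no match yet)
Bit 3: prefix='10' -> emit 'k', reset
Bit 4: prefix='0' (no match yet)
Bit 5: prefix='01' (no match yet)
Bit 6: prefix='010' -> emit 'f', reset
Bit 7: prefix='0' (no match yet)
Bit 8: prefix='00' -> emit 'g', reset
Bit 9: prefix='0' (no match yet)
Bit 10: prefix='01' (no match yet)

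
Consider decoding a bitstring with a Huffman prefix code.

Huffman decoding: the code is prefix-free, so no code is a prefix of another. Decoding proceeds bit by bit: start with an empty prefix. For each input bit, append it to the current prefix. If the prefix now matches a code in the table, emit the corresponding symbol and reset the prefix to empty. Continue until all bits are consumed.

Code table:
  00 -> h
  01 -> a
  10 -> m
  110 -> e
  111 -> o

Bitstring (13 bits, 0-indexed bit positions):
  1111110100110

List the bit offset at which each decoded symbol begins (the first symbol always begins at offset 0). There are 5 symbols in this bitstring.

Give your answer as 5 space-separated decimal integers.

Bit 0: prefix='1' (no match yet)
Bit 1: prefix='11' (no match yet)
Bit 2: prefix='111' -> emit 'o', reset
Bit 3: prefix='1' (no match yet)
Bit 4: prefix='11' (no match yet)
Bit 5: prefix='111' -> emit 'o', reset
Bit 6: prefix='0' (no match yet)
Bit 7: prefix='01' -> emit 'a', reset
Bit 8: prefix='0' (no match yet)
Bit 9: prefix='00' -> emit 'h', reset
Bit 10: prefix='1' (no match yet)
Bit 11: prefix='11' (no match yet)
Bit 12: prefix='110' -> emit 'e', reset

Answer: 0 3 6 8 10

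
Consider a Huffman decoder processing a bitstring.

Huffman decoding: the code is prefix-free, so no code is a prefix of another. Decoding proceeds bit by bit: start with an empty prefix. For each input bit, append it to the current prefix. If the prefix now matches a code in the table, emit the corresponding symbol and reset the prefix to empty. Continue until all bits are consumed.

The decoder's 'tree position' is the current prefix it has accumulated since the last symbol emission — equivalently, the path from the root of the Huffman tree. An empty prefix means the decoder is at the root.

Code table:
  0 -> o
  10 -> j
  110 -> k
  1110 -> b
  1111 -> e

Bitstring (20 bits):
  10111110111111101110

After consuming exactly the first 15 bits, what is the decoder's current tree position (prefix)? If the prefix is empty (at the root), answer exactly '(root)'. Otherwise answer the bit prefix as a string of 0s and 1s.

Answer: 111

Derivation:
Bit 0: prefix='1' (no match yet)
Bit 1: prefix='10' -> emit 'j', reset
Bit 2: prefix='1' (no match yet)
Bit 3: prefix='11' (no match yet)
Bit 4: prefix='111' (no match yet)
Bit 5: prefix='1111' -> emit 'e', reset
Bit 6: prefix='1' (no match yet)
Bit 7: prefix='10' -> emit 'j', reset
Bit 8: prefix='1' (no match yet)
Bit 9: prefix='11' (no match yet)
Bit 10: prefix='111' (no match yet)
Bit 11: prefix='1111' -> emit 'e', reset
Bit 12: prefix='1' (no match yet)
Bit 13: prefix='11' (no match yet)
Bit 14: prefix='111' (no match yet)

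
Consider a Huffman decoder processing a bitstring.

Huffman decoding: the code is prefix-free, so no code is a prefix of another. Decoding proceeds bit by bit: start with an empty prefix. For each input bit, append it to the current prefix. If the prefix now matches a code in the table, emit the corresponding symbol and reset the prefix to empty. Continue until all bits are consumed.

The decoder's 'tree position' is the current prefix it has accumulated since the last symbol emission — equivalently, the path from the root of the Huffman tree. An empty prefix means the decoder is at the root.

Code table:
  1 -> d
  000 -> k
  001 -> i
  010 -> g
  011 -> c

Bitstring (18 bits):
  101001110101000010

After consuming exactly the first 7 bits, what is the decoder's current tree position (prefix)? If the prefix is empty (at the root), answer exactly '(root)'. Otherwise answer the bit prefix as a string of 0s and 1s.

Answer: (root)

Derivation:
Bit 0: prefix='1' -> emit 'd', reset
Bit 1: prefix='0' (no match yet)
Bit 2: prefix='01' (no match yet)
Bit 3: prefix='010' -> emit 'g', reset
Bit 4: prefix='0' (no match yet)
Bit 5: prefix='01' (no match yet)
Bit 6: prefix='011' -> emit 'c', reset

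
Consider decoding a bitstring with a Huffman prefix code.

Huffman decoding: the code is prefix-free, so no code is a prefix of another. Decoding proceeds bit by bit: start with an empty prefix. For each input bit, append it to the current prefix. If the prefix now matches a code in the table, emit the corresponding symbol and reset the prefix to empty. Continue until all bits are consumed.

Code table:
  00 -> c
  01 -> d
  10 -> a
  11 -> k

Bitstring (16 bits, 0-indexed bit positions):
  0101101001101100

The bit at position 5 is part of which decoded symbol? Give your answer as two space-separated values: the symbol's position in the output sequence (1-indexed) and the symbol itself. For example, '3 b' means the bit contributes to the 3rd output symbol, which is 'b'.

Bit 0: prefix='0' (no match yet)
Bit 1: prefix='01' -> emit 'd', reset
Bit 2: prefix='0' (no match yet)
Bit 3: prefix='01' -> emit 'd', reset
Bit 4: prefix='1' (no match yet)
Bit 5: prefix='10' -> emit 'a', reset
Bit 6: prefix='1' (no match yet)
Bit 7: prefix='10' -> emit 'a', reset
Bit 8: prefix='0' (no match yet)
Bit 9: prefix='01' -> emit 'd', reset

Answer: 3 a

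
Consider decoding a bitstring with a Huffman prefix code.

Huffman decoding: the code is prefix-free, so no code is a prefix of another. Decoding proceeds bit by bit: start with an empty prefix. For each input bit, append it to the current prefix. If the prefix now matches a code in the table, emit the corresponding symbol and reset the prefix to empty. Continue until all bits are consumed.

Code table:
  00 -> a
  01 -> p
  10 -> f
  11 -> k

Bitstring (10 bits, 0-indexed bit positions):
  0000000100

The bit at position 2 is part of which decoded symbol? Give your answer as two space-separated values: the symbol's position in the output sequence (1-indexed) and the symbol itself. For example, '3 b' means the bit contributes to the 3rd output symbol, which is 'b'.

Bit 0: prefix='0' (no match yet)
Bit 1: prefix='00' -> emit 'a', reset
Bit 2: prefix='0' (no match yet)
Bit 3: prefix='00' -> emit 'a', reset
Bit 4: prefix='0' (no match yet)
Bit 5: prefix='00' -> emit 'a', reset
Bit 6: prefix='0' (no match yet)

Answer: 2 a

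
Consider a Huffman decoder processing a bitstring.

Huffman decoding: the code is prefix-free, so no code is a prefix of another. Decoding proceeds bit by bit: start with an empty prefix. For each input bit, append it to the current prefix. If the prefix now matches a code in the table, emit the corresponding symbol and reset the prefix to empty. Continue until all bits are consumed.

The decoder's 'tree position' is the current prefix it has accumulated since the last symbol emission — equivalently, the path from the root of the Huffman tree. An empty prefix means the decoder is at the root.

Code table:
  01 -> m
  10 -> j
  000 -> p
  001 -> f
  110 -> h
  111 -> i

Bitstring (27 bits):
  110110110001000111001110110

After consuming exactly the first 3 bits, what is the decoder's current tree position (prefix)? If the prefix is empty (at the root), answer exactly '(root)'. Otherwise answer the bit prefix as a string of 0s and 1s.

Bit 0: prefix='1' (no match yet)
Bit 1: prefix='11' (no match yet)
Bit 2: prefix='110' -> emit 'h', reset

Answer: (root)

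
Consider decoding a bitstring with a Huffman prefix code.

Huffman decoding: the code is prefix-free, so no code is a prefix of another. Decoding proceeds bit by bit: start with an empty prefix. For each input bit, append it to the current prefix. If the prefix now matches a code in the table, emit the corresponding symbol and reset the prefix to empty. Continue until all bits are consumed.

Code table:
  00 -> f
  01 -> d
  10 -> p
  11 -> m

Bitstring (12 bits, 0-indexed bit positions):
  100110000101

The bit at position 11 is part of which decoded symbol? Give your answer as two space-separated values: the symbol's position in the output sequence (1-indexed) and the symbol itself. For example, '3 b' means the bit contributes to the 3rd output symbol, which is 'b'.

Answer: 6 d

Derivation:
Bit 0: prefix='1' (no match yet)
Bit 1: prefix='10' -> emit 'p', reset
Bit 2: prefix='0' (no match yet)
Bit 3: prefix='01' -> emit 'd', reset
Bit 4: prefix='1' (no match yet)
Bit 5: prefix='10' -> emit 'p', reset
Bit 6: prefix='0' (no match yet)
Bit 7: prefix='00' -> emit 'f', reset
Bit 8: prefix='0' (no match yet)
Bit 9: prefix='01' -> emit 'd', reset
Bit 10: prefix='0' (no match yet)
Bit 11: prefix='01' -> emit 'd', reset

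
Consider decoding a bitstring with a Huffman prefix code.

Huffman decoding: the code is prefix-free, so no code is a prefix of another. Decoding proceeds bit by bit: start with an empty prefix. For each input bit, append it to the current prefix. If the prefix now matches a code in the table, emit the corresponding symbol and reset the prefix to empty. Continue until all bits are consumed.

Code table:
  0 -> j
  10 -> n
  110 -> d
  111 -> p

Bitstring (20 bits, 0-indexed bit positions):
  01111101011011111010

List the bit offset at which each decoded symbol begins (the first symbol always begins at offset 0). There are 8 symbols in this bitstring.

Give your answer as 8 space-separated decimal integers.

Answer: 0 1 4 7 9 12 15 18

Derivation:
Bit 0: prefix='0' -> emit 'j', reset
Bit 1: prefix='1' (no match yet)
Bit 2: prefix='11' (no match yet)
Bit 3: prefix='111' -> emit 'p', reset
Bit 4: prefix='1' (no match yet)
Bit 5: prefix='11' (no match yet)
Bit 6: prefix='110' -> emit 'd', reset
Bit 7: prefix='1' (no match yet)
Bit 8: prefix='10' -> emit 'n', reset
Bit 9: prefix='1' (no match yet)
Bit 10: prefix='11' (no match yet)
Bit 11: prefix='110' -> emit 'd', reset
Bit 12: prefix='1' (no match yet)
Bit 13: prefix='11' (no match yet)
Bit 14: prefix='111' -> emit 'p', reset
Bit 15: prefix='1' (no match yet)
Bit 16: prefix='11' (no match yet)
Bit 17: prefix='110' -> emit 'd', reset
Bit 18: prefix='1' (no match yet)
Bit 19: prefix='10' -> emit 'n', reset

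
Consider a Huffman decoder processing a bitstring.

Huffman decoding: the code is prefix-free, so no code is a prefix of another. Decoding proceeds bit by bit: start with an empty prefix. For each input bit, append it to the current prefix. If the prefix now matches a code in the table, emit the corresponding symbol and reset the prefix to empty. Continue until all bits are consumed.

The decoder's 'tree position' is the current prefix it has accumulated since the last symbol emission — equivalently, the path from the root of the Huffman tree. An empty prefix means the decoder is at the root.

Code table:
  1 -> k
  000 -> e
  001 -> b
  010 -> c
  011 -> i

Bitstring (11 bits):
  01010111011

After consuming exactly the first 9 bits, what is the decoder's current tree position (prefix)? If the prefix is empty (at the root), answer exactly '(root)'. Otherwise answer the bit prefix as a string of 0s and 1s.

Answer: 0

Derivation:
Bit 0: prefix='0' (no match yet)
Bit 1: prefix='01' (no match yet)
Bit 2: prefix='010' -> emit 'c', reset
Bit 3: prefix='1' -> emit 'k', reset
Bit 4: prefix='0' (no match yet)
Bit 5: prefix='01' (no match yet)
Bit 6: prefix='011' -> emit 'i', reset
Bit 7: prefix='1' -> emit 'k', reset
Bit 8: prefix='0' (no match yet)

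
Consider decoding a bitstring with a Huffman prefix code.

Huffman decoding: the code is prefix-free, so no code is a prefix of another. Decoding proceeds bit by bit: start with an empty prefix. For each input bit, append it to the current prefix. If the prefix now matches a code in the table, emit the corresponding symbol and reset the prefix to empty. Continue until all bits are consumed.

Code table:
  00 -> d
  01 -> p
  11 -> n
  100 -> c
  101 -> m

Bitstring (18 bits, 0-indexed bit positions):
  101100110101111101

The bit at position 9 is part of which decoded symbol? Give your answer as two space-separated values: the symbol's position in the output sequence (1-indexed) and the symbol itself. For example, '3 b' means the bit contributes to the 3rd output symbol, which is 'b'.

Bit 0: prefix='1' (no match yet)
Bit 1: prefix='10' (no match yet)
Bit 2: prefix='101' -> emit 'm', reset
Bit 3: prefix='1' (no match yet)
Bit 4: prefix='10' (no match yet)
Bit 5: prefix='100' -> emit 'c', reset
Bit 6: prefix='1' (no match yet)
Bit 7: prefix='11' -> emit 'n', reset
Bit 8: prefix='0' (no match yet)
Bit 9: prefix='01' -> emit 'p', reset
Bit 10: prefix='0' (no match yet)
Bit 11: prefix='01' -> emit 'p', reset
Bit 12: prefix='1' (no match yet)
Bit 13: prefix='11' -> emit 'n', reset

Answer: 4 p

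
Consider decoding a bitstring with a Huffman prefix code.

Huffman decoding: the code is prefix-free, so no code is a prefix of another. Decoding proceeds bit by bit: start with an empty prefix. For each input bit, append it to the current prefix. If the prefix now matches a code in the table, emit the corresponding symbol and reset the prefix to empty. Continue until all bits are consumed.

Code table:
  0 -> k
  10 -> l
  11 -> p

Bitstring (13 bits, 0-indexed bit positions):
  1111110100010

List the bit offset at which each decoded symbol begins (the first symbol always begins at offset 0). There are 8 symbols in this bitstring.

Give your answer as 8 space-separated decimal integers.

Answer: 0 2 4 6 7 9 10 11

Derivation:
Bit 0: prefix='1' (no match yet)
Bit 1: prefix='11' -> emit 'p', reset
Bit 2: prefix='1' (no match yet)
Bit 3: prefix='11' -> emit 'p', reset
Bit 4: prefix='1' (no match yet)
Bit 5: prefix='11' -> emit 'p', reset
Bit 6: prefix='0' -> emit 'k', reset
Bit 7: prefix='1' (no match yet)
Bit 8: prefix='10' -> emit 'l', reset
Bit 9: prefix='0' -> emit 'k', reset
Bit 10: prefix='0' -> emit 'k', reset
Bit 11: prefix='1' (no match yet)
Bit 12: prefix='10' -> emit 'l', reset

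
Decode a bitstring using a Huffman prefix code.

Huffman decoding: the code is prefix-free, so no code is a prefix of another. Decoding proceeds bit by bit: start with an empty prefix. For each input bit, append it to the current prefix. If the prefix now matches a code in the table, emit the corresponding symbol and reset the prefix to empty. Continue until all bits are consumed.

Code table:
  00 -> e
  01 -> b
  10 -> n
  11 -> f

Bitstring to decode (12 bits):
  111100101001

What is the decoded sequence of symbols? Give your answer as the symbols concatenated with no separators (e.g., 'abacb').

Bit 0: prefix='1' (no match yet)
Bit 1: prefix='11' -> emit 'f', reset
Bit 2: prefix='1' (no match yet)
Bit 3: prefix='11' -> emit 'f', reset
Bit 4: prefix='0' (no match yet)
Bit 5: prefix='00' -> emit 'e', reset
Bit 6: prefix='1' (no match yet)
Bit 7: prefix='10' -> emit 'n', reset
Bit 8: prefix='1' (no match yet)
Bit 9: prefix='10' -> emit 'n', reset
Bit 10: prefix='0' (no match yet)
Bit 11: prefix='01' -> emit 'b', reset

Answer: ffennb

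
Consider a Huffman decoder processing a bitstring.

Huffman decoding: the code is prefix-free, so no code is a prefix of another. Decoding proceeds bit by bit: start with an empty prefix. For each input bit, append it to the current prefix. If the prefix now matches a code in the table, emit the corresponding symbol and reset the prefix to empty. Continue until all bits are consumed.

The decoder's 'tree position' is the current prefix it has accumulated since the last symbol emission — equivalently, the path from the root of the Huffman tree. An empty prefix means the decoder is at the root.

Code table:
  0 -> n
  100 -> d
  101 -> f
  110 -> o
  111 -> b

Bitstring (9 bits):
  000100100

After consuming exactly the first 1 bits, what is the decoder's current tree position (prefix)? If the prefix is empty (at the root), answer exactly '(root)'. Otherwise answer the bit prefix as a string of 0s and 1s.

Bit 0: prefix='0' -> emit 'n', reset

Answer: (root)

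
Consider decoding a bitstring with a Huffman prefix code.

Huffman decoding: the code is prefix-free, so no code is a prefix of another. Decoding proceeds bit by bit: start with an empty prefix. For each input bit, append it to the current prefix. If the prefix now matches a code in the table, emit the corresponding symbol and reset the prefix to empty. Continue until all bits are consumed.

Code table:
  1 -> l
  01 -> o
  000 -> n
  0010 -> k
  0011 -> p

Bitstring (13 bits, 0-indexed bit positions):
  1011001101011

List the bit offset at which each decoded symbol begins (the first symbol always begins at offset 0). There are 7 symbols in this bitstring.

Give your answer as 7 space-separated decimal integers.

Bit 0: prefix='1' -> emit 'l', reset
Bit 1: prefix='0' (no match yet)
Bit 2: prefix='01' -> emit 'o', reset
Bit 3: prefix='1' -> emit 'l', reset
Bit 4: prefix='0' (no match yet)
Bit 5: prefix='00' (no match yet)
Bit 6: prefix='001' (no match yet)
Bit 7: prefix='0011' -> emit 'p', reset
Bit 8: prefix='0' (no match yet)
Bit 9: prefix='01' -> emit 'o', reset
Bit 10: prefix='0' (no match yet)
Bit 11: prefix='01' -> emit 'o', reset
Bit 12: prefix='1' -> emit 'l', reset

Answer: 0 1 3 4 8 10 12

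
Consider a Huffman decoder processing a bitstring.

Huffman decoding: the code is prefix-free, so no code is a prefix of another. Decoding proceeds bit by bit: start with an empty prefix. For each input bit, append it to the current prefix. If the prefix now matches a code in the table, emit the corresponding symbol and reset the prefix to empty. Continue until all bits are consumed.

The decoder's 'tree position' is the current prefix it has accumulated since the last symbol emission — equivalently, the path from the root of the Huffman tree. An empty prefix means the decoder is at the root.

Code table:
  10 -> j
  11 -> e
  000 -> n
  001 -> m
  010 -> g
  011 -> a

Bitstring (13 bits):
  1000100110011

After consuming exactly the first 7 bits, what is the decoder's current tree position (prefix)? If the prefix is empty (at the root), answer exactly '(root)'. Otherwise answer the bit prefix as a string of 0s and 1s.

Bit 0: prefix='1' (no match yet)
Bit 1: prefix='10' -> emit 'j', reset
Bit 2: prefix='0' (no match yet)
Bit 3: prefix='00' (no match yet)
Bit 4: prefix='001' -> emit 'm', reset
Bit 5: prefix='0' (no match yet)
Bit 6: prefix='00' (no match yet)

Answer: 00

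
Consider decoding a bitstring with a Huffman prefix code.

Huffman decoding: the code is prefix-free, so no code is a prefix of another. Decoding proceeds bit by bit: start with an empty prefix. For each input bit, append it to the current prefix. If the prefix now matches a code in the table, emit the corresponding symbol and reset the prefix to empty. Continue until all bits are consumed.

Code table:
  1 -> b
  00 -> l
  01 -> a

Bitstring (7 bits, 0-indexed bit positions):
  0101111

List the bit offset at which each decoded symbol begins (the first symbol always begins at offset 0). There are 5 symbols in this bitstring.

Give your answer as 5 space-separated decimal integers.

Bit 0: prefix='0' (no match yet)
Bit 1: prefix='01' -> emit 'a', reset
Bit 2: prefix='0' (no match yet)
Bit 3: prefix='01' -> emit 'a', reset
Bit 4: prefix='1' -> emit 'b', reset
Bit 5: prefix='1' -> emit 'b', reset
Bit 6: prefix='1' -> emit 'b', reset

Answer: 0 2 4 5 6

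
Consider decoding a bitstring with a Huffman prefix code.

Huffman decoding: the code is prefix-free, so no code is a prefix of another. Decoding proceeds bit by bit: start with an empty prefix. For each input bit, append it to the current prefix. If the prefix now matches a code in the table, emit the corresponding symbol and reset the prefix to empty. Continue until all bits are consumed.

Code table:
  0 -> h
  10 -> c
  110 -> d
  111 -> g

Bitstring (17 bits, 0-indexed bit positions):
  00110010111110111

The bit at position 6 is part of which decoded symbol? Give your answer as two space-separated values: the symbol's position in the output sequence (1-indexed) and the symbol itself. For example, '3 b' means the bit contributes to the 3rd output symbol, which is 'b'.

Bit 0: prefix='0' -> emit 'h', reset
Bit 1: prefix='0' -> emit 'h', reset
Bit 2: prefix='1' (no match yet)
Bit 3: prefix='11' (no match yet)
Bit 4: prefix='110' -> emit 'd', reset
Bit 5: prefix='0' -> emit 'h', reset
Bit 6: prefix='1' (no match yet)
Bit 7: prefix='10' -> emit 'c', reset
Bit 8: prefix='1' (no match yet)
Bit 9: prefix='11' (no match yet)
Bit 10: prefix='111' -> emit 'g', reset

Answer: 5 c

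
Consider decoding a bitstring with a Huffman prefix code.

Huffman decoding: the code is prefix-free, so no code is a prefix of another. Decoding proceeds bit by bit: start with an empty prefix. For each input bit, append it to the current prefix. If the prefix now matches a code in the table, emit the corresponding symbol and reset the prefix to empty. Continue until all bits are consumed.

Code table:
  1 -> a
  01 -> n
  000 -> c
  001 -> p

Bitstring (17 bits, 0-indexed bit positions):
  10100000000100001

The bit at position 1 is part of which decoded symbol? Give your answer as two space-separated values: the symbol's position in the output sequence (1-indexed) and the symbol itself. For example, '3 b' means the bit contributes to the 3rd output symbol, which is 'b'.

Answer: 2 n

Derivation:
Bit 0: prefix='1' -> emit 'a', reset
Bit 1: prefix='0' (no match yet)
Bit 2: prefix='01' -> emit 'n', reset
Bit 3: prefix='0' (no match yet)
Bit 4: prefix='00' (no match yet)
Bit 5: prefix='000' -> emit 'c', reset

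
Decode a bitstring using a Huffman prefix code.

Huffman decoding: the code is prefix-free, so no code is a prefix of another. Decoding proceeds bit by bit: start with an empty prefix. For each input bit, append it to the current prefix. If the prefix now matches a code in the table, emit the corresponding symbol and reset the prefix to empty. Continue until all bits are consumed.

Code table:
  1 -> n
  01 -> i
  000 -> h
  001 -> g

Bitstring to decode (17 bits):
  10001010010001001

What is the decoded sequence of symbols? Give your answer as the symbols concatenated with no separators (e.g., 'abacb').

Answer: nhnighng

Derivation:
Bit 0: prefix='1' -> emit 'n', reset
Bit 1: prefix='0' (no match yet)
Bit 2: prefix='00' (no match yet)
Bit 3: prefix='000' -> emit 'h', reset
Bit 4: prefix='1' -> emit 'n', reset
Bit 5: prefix='0' (no match yet)
Bit 6: prefix='01' -> emit 'i', reset
Bit 7: prefix='0' (no match yet)
Bit 8: prefix='00' (no match yet)
Bit 9: prefix='001' -> emit 'g', reset
Bit 10: prefix='0' (no match yet)
Bit 11: prefix='00' (no match yet)
Bit 12: prefix='000' -> emit 'h', reset
Bit 13: prefix='1' -> emit 'n', reset
Bit 14: prefix='0' (no match yet)
Bit 15: prefix='00' (no match yet)
Bit 16: prefix='001' -> emit 'g', reset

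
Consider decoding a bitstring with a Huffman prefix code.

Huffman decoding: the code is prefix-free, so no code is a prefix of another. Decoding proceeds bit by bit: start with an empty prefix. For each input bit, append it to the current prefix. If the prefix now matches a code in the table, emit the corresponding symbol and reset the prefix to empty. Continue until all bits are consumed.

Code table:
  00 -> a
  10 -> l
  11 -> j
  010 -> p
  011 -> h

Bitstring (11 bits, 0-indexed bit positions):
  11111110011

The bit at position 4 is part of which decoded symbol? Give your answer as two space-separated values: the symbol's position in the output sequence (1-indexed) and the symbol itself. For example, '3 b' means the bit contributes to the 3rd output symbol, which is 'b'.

Answer: 3 j

Derivation:
Bit 0: prefix='1' (no match yet)
Bit 1: prefix='11' -> emit 'j', reset
Bit 2: prefix='1' (no match yet)
Bit 3: prefix='11' -> emit 'j', reset
Bit 4: prefix='1' (no match yet)
Bit 5: prefix='11' -> emit 'j', reset
Bit 6: prefix='1' (no match yet)
Bit 7: prefix='10' -> emit 'l', reset
Bit 8: prefix='0' (no match yet)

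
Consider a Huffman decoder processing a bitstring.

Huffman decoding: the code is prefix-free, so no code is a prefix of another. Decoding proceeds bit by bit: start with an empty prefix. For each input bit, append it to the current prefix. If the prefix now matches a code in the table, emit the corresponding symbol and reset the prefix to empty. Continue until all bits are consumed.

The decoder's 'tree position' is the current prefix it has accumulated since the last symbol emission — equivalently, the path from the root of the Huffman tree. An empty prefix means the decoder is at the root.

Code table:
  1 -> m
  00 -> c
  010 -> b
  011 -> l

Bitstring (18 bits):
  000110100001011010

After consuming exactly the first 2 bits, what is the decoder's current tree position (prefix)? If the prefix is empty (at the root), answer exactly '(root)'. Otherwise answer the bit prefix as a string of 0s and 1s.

Bit 0: prefix='0' (no match yet)
Bit 1: prefix='00' -> emit 'c', reset

Answer: (root)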